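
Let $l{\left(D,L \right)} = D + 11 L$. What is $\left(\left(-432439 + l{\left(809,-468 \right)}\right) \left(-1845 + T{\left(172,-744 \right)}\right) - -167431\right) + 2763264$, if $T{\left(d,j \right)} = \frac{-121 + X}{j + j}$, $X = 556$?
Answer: $\frac{200610620445}{248} \approx 8.0891 \cdot 10^{8}$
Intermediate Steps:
$T{\left(d,j \right)} = \frac{435}{2 j}$ ($T{\left(d,j \right)} = \frac{-121 + 556}{j + j} = \frac{435}{2 j}$)
$\left(\left(-432439 + l{\left(809,-468 \right)}\right) \left(-1845 + T{\left(172,-744 \right)}\right) - -167431\right) + 2763264 = \left(\left(-432439 + \left(809 + 11 \left(-468\right)\right)\right) \left(-1845 + \frac{435}{2 \left(-744\right)}\right) - -167431\right) + 2763264 = \left(\left(-432439 + \left(809 - 5148\right)\right) \left(-1845 + \frac{435}{2} \left(- \frac{1}{744}\right)\right) + 167431\right) + 2763264 = \left(\left(-432439 - 4339\right) \left(-1845 - \frac{145}{496}\right) + 167431\right) + 2763264 = \left(\left(-436778\right) \left(- \frac{915265}{496}\right) + 167431\right) + 2763264 = \left(\frac{199883808085}{248} + 167431\right) + 2763264 = \frac{199925330973}{248} + 2763264 = \frac{200610620445}{248}$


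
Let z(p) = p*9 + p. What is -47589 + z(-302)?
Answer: -50609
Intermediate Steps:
z(p) = 10*p (z(p) = 9*p + p = 10*p)
-47589 + z(-302) = -47589 + 10*(-302) = -47589 - 3020 = -50609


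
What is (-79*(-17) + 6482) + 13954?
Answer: 21779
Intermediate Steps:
(-79*(-17) + 6482) + 13954 = (1343 + 6482) + 13954 = 7825 + 13954 = 21779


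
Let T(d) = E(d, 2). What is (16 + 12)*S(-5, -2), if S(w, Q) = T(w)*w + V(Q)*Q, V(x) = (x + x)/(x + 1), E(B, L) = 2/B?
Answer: -168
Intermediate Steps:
T(d) = 2/d
V(x) = 2*x/(1 + x) (V(x) = (2*x)/(1 + x) = 2*x/(1 + x))
S(w, Q) = 2 + 2*Q²/(1 + Q) (S(w, Q) = (2/w)*w + (2*Q/(1 + Q))*Q = 2 + 2*Q²/(1 + Q))
(16 + 12)*S(-5, -2) = (16 + 12)*(2*(1 - 2 + (-2)²)/(1 - 2)) = 28*(2*(1 - 2 + 4)/(-1)) = 28*(2*(-1)*3) = 28*(-6) = -168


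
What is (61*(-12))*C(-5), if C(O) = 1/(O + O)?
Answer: 366/5 ≈ 73.200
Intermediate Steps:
C(O) = 1/(2*O)
(61*(-12))*C(-5) = (61*(-12))*((1/2)/(-5)) = -366*(-1)/5 = -732*(-1/10) = 366/5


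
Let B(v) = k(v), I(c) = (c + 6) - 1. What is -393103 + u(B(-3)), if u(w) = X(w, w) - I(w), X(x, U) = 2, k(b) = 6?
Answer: -393112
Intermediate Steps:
I(c) = 5 + c (I(c) = (6 + c) - 1 = 5 + c)
B(v) = 6
u(w) = -3 - w (u(w) = 2 - (5 + w) = 2 + (-5 - w) = -3 - w)
-393103 + u(B(-3)) = -393103 + (-3 - 1*6) = -393103 + (-3 - 6) = -393103 - 9 = -393112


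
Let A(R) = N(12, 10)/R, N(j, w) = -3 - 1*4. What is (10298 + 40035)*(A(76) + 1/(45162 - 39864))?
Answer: -931412165/201324 ≈ -4626.4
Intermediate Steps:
N(j, w) = -7 (N(j, w) = -3 - 4 = -7)
A(R) = -7/R
(10298 + 40035)*(A(76) + 1/(45162 - 39864)) = (10298 + 40035)*(-7/76 + 1/(45162 - 39864)) = 50333*(-7*1/76 + 1/5298) = 50333*(-7/76 + 1/5298) = 50333*(-18505/201324) = -931412165/201324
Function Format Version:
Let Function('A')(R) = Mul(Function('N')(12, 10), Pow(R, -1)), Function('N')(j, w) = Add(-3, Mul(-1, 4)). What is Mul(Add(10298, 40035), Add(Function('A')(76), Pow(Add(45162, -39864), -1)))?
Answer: Rational(-931412165, 201324) ≈ -4626.4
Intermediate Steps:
Function('N')(j, w) = -7 (Function('N')(j, w) = Add(-3, -4) = -7)
Function('A')(R) = Mul(-7, Pow(R, -1))
Mul(Add(10298, 40035), Add(Function('A')(76), Pow(Add(45162, -39864), -1))) = Mul(Add(10298, 40035), Add(Mul(-7, Pow(76, -1)), Pow(Add(45162, -39864), -1))) = Mul(50333, Add(Mul(-7, Rational(1, 76)), Pow(5298, -1))) = Mul(50333, Add(Rational(-7, 76), Rational(1, 5298))) = Mul(50333, Rational(-18505, 201324)) = Rational(-931412165, 201324)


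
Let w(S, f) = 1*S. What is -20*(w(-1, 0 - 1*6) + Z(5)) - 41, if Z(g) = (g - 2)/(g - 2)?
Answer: -41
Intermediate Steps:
w(S, f) = S
Z(g) = 1 (Z(g) = (-2 + g)/(-2 + g) = 1)
-20*(w(-1, 0 - 1*6) + Z(5)) - 41 = -20*(-1 + 1) - 41 = -20*0 - 41 = 0 - 41 = -41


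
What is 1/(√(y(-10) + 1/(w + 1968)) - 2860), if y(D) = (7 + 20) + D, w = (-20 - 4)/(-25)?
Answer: -140780640/402631793567 - 2*√10298066898/402631793567 ≈ -0.00035015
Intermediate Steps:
w = 24/25 (w = -24*(-1/25) = 24/25 ≈ 0.96000)
y(D) = 27 + D
1/(√(y(-10) + 1/(w + 1968)) - 2860) = 1/(√((27 - 10) + 1/(24/25 + 1968)) - 2860) = 1/(√(17 + 1/(49224/25)) - 2860) = 1/(√(17 + 25/49224) - 2860) = 1/(√(836833/49224) - 2860) = 1/(√10298066898/24612 - 2860) = 1/(-2860 + √10298066898/24612)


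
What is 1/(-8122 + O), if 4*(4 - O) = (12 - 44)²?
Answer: -1/8374 ≈ -0.00011942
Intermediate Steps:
O = -252 (O = 4 - (12 - 44)²/4 = 4 - ¼*(-32)² = 4 - ¼*1024 = 4 - 256 = -252)
1/(-8122 + O) = 1/(-8122 - 252) = 1/(-8374) = -1/8374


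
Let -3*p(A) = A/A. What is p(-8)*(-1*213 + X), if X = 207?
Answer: 2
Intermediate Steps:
p(A) = -1/3 (p(A) = -A/(3*A) = -1/3*1 = -1/3)
p(-8)*(-1*213 + X) = -(-1*213 + 207)/3 = -(-213 + 207)/3 = -1/3*(-6) = 2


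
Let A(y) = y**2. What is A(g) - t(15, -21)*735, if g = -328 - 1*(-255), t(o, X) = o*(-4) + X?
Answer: 64864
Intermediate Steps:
t(o, X) = X - 4*o (t(o, X) = -4*o + X = X - 4*o)
g = -73 (g = -328 + 255 = -73)
A(g) - t(15, -21)*735 = (-73)**2 - (-21 - 4*15)*735 = 5329 - (-21 - 60)*735 = 5329 - (-81)*735 = 5329 - 1*(-59535) = 5329 + 59535 = 64864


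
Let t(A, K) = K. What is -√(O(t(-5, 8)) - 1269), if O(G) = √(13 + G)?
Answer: -I*√(1269 - √21) ≈ -35.559*I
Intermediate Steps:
-√(O(t(-5, 8)) - 1269) = -√(√(13 + 8) - 1269) = -√(√21 - 1269) = -√(-1269 + √21)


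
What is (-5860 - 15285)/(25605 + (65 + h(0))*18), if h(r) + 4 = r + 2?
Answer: -21145/26739 ≈ -0.79079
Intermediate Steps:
h(r) = -2 + r (h(r) = -4 + (r + 2) = -4 + (2 + r) = -2 + r)
(-5860 - 15285)/(25605 + (65 + h(0))*18) = (-5860 - 15285)/(25605 + (65 + (-2 + 0))*18) = -21145/(25605 + (65 - 2)*18) = -21145/(25605 + 63*18) = -21145/(25605 + 1134) = -21145/26739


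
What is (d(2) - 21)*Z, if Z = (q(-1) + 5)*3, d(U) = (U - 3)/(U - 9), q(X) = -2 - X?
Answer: -1752/7 ≈ -250.29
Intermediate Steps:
d(U) = (-3 + U)/(-9 + U)
Z = 12 (Z = ((-2 - 1*(-1)) + 5)*3 = ((-2 + 1) + 5)*3 = (-1 + 5)*3 = 4*3 = 12)
(d(2) - 21)*Z = ((-3 + 2)/(-9 + 2) - 21)*12 = (-1/(-7) - 21)*12 = (-1/7*(-1) - 21)*12 = (1/7 - 21)*12 = -146/7*12 = -1752/7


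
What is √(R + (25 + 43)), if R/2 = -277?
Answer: 9*I*√6 ≈ 22.045*I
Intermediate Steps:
R = -554 (R = 2*(-277) = -554)
√(R + (25 + 43)) = √(-554 + (25 + 43)) = √(-554 + 68) = √(-486) = 9*I*√6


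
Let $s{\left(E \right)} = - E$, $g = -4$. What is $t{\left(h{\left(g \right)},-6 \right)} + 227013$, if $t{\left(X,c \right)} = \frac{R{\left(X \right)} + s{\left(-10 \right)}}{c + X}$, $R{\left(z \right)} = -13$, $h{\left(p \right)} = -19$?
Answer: $\frac{5675328}{25} \approx 2.2701 \cdot 10^{5}$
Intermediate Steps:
$t{\left(X,c \right)} = - \frac{3}{X + c}$ ($t{\left(X,c \right)} = \frac{-13 - -10}{c + X} = \frac{-13 + 10}{X + c} = - \frac{3}{X + c}$)
$t{\left(h{\left(g \right)},-6 \right)} + 227013 = - \frac{3}{-19 - 6} + 227013 = - \frac{3}{-25} + 227013 = \left(-3\right) \left(- \frac{1}{25}\right) + 227013 = \frac{3}{25} + 227013 = \frac{5675328}{25}$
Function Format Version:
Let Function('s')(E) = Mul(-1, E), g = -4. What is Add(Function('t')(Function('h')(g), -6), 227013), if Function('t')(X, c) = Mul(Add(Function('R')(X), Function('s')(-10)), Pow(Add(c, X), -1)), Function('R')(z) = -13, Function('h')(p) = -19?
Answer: Rational(5675328, 25) ≈ 2.2701e+5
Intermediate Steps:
Function('t')(X, c) = Mul(-3, Pow(Add(X, c), -1)) (Function('t')(X, c) = Mul(Add(-13, Mul(-1, -10)), Pow(Add(c, X), -1)) = Mul(Add(-13, 10), Pow(Add(X, c), -1)) = Mul(-3, Pow(Add(X, c), -1)))
Add(Function('t')(Function('h')(g), -6), 227013) = Add(Mul(-3, Pow(Add(-19, -6), -1)), 227013) = Add(Mul(-3, Pow(-25, -1)), 227013) = Add(Mul(-3, Rational(-1, 25)), 227013) = Add(Rational(3, 25), 227013) = Rational(5675328, 25)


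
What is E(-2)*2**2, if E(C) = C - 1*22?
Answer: -96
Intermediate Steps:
E(C) = -22 + C (E(C) = C - 22 = -22 + C)
E(-2)*2**2 = (-22 - 2)*2**2 = -24*4 = -96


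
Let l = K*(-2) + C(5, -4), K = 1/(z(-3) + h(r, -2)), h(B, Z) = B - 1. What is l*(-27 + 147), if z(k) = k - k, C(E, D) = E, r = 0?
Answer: 840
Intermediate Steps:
h(B, Z) = -1 + B
z(k) = 0
K = -1 (K = 1/(0 + (-1 + 0)) = 1/(0 - 1) = 1/(-1) = -1)
l = 7 (l = -1*(-2) + 5 = 2 + 5 = 7)
l*(-27 + 147) = 7*(-27 + 147) = 7*120 = 840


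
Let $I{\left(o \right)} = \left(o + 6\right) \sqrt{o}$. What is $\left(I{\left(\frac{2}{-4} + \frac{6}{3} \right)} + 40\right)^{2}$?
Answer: $\frac{13475}{8} + 300 \sqrt{6} \approx 2419.2$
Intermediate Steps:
$I{\left(o \right)} = \sqrt{o} \left(6 + o\right)$ ($I{\left(o \right)} = \left(6 + o\right) \sqrt{o} = \sqrt{o} \left(6 + o\right)$)
$\left(I{\left(\frac{2}{-4} + \frac{6}{3} \right)} + 40\right)^{2} = \left(\sqrt{\frac{2}{-4} + \frac{6}{3}} \left(6 + \left(\frac{2}{-4} + \frac{6}{3}\right)\right) + 40\right)^{2} = \left(\sqrt{2 \left(- \frac{1}{4}\right) + 6 \cdot \frac{1}{3}} \left(6 + \left(2 \left(- \frac{1}{4}\right) + 6 \cdot \frac{1}{3}\right)\right) + 40\right)^{2} = \left(\sqrt{- \frac{1}{2} + 2} \left(6 + \left(- \frac{1}{2} + 2\right)\right) + 40\right)^{2} = \left(\sqrt{\frac{3}{2}} \left(6 + \frac{3}{2}\right) + 40\right)^{2} = \left(\frac{\sqrt{6}}{2} \cdot \frac{15}{2} + 40\right)^{2} = \left(\frac{15 \sqrt{6}}{4} + 40\right)^{2} = \left(40 + \frac{15 \sqrt{6}}{4}\right)^{2}$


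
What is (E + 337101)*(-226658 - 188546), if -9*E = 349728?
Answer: -371494229308/3 ≈ -1.2383e+11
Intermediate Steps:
E = -116576/3 (E = -⅑*349728 = -116576/3 ≈ -38859.)
(E + 337101)*(-226658 - 188546) = (-116576/3 + 337101)*(-226658 - 188546) = (894727/3)*(-415204) = -371494229308/3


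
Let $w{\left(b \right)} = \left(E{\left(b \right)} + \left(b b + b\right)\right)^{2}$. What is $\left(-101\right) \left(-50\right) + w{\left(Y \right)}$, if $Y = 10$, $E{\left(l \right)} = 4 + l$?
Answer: $20426$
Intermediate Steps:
$w{\left(b \right)} = \left(4 + b^{2} + 2 b\right)^{2}$ ($w{\left(b \right)} = \left(\left(4 + b\right) + \left(b b + b\right)\right)^{2} = \left(\left(4 + b\right) + \left(b^{2} + b\right)\right)^{2} = \left(\left(4 + b\right) + \left(b + b^{2}\right)\right)^{2} = \left(4 + b^{2} + 2 b\right)^{2}$)
$\left(-101\right) \left(-50\right) + w{\left(Y \right)} = \left(-101\right) \left(-50\right) + \left(4 + 10^{2} + 2 \cdot 10\right)^{2} = 5050 + \left(4 + 100 + 20\right)^{2} = 5050 + 124^{2} = 5050 + 15376 = 20426$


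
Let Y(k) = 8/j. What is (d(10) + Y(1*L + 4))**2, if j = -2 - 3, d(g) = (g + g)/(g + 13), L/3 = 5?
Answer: 7056/13225 ≈ 0.53354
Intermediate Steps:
L = 15 (L = 3*5 = 15)
d(g) = 2*g/(13 + g) (d(g) = (2*g)/(13 + g) = 2*g/(13 + g))
j = -5
Y(k) = -8/5 (Y(k) = 8/(-5) = 8*(-1/5) = -8/5)
(d(10) + Y(1*L + 4))**2 = (2*10/(13 + 10) - 8/5)**2 = (2*10/23 - 8/5)**2 = (2*10*(1/23) - 8/5)**2 = (20/23 - 8/5)**2 = (-84/115)**2 = 7056/13225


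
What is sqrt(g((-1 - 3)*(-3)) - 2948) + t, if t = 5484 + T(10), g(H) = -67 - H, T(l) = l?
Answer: 5494 + I*sqrt(3027) ≈ 5494.0 + 55.018*I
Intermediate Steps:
t = 5494 (t = 5484 + 10 = 5494)
sqrt(g((-1 - 3)*(-3)) - 2948) + t = sqrt((-67 - (-1 - 3)*(-3)) - 2948) + 5494 = sqrt((-67 - (-4)*(-3)) - 2948) + 5494 = sqrt((-67 - 1*12) - 2948) + 5494 = sqrt((-67 - 12) - 2948) + 5494 = sqrt(-79 - 2948) + 5494 = sqrt(-3027) + 5494 = I*sqrt(3027) + 5494 = 5494 + I*sqrt(3027)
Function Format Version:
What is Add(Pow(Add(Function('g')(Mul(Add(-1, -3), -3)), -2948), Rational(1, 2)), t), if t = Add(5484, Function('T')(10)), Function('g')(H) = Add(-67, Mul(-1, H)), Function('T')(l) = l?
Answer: Add(5494, Mul(I, Pow(3027, Rational(1, 2)))) ≈ Add(5494.0, Mul(55.018, I))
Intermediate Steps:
t = 5494 (t = Add(5484, 10) = 5494)
Add(Pow(Add(Function('g')(Mul(Add(-1, -3), -3)), -2948), Rational(1, 2)), t) = Add(Pow(Add(Add(-67, Mul(-1, Mul(Add(-1, -3), -3))), -2948), Rational(1, 2)), 5494) = Add(Pow(Add(Add(-67, Mul(-1, Mul(-4, -3))), -2948), Rational(1, 2)), 5494) = Add(Pow(Add(Add(-67, Mul(-1, 12)), -2948), Rational(1, 2)), 5494) = Add(Pow(Add(Add(-67, -12), -2948), Rational(1, 2)), 5494) = Add(Pow(Add(-79, -2948), Rational(1, 2)), 5494) = Add(Pow(-3027, Rational(1, 2)), 5494) = Add(Mul(I, Pow(3027, Rational(1, 2))), 5494) = Add(5494, Mul(I, Pow(3027, Rational(1, 2))))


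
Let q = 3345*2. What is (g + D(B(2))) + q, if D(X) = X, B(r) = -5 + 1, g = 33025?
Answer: 39711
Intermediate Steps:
q = 6690
B(r) = -4
(g + D(B(2))) + q = (33025 - 4) + 6690 = 33021 + 6690 = 39711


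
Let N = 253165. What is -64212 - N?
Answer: -317377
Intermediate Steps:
-64212 - N = -64212 - 1*253165 = -64212 - 253165 = -317377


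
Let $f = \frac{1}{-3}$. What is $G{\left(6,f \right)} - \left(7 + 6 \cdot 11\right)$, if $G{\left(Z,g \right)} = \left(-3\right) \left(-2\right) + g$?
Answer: $- \frac{202}{3} \approx -67.333$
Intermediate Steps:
$f = - \frac{1}{3} \approx -0.33333$
$G{\left(Z,g \right)} = 6 + g$
$G{\left(6,f \right)} - \left(7 + 6 \cdot 11\right) = \left(6 - \frac{1}{3}\right) - \left(7 + 6 \cdot 11\right) = \frac{17}{3} - \left(7 + 66\right) = \frac{17}{3} - 73 = - \frac{202}{3}$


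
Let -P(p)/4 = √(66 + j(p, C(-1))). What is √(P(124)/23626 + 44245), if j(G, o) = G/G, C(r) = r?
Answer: √(6174255643405 - 23626*√67)/11813 ≈ 210.34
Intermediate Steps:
j(G, o) = 1
P(p) = -4*√67 (P(p) = -4*√(66 + 1) = -4*√67)
√(P(124)/23626 + 44245) = √(-4*√67/23626 + 44245) = √(-4*√67*(1/23626) + 44245) = √(-2*√67/11813 + 44245) = √(44245 - 2*√67/11813)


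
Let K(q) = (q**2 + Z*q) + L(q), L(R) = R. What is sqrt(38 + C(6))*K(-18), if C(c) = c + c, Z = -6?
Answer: 2070*sqrt(2) ≈ 2927.4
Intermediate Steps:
C(c) = 2*c
K(q) = q**2 - 5*q (K(q) = (q**2 - 6*q) + q = q**2 - 5*q)
sqrt(38 + C(6))*K(-18) = sqrt(38 + 2*6)*(-18*(-5 - 18)) = sqrt(38 + 12)*(-18*(-23)) = sqrt(50)*414 = (5*sqrt(2))*414 = 2070*sqrt(2)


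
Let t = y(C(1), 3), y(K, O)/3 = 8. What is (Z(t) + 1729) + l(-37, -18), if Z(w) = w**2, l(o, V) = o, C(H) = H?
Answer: 2268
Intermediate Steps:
y(K, O) = 24 (y(K, O) = 3*8 = 24)
t = 24
(Z(t) + 1729) + l(-37, -18) = (24**2 + 1729) - 37 = (576 + 1729) - 37 = 2305 - 37 = 2268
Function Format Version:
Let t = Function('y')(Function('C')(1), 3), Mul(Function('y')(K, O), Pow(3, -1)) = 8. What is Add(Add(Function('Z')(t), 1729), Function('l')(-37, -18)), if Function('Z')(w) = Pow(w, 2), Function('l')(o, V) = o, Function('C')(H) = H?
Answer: 2268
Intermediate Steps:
Function('y')(K, O) = 24 (Function('y')(K, O) = Mul(3, 8) = 24)
t = 24
Add(Add(Function('Z')(t), 1729), Function('l')(-37, -18)) = Add(Add(Pow(24, 2), 1729), -37) = Add(Add(576, 1729), -37) = Add(2305, -37) = 2268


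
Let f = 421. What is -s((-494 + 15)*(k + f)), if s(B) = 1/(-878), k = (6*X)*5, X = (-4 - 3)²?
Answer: 1/878 ≈ 0.0011390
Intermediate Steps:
X = 49 (X = (-7)² = 49)
k = 1470 (k = (6*49)*5 = 294*5 = 1470)
s(B) = -1/878
-s((-494 + 15)*(k + f)) = -1*(-1/878) = 1/878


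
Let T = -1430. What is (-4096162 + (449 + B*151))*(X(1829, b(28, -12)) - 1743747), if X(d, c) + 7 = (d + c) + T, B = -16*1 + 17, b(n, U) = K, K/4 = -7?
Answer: 7140133166246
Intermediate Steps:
K = -28 (K = 4*(-7) = -28)
b(n, U) = -28
B = 1 (B = -16 + 17 = 1)
X(d, c) = -1437 + c + d (X(d, c) = -7 + ((d + c) - 1430) = -7 + ((c + d) - 1430) = -7 + (-1430 + c + d) = -1437 + c + d)
(-4096162 + (449 + B*151))*(X(1829, b(28, -12)) - 1743747) = (-4096162 + (449 + 1*151))*((-1437 - 28 + 1829) - 1743747) = (-4096162 + (449 + 151))*(364 - 1743747) = (-4096162 + 600)*(-1743383) = -4095562*(-1743383) = 7140133166246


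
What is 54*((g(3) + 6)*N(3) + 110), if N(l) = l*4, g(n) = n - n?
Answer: 9828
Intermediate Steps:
g(n) = 0
N(l) = 4*l
54*((g(3) + 6)*N(3) + 110) = 54*((0 + 6)*(4*3) + 110) = 54*(6*12 + 110) = 54*(72 + 110) = 54*182 = 9828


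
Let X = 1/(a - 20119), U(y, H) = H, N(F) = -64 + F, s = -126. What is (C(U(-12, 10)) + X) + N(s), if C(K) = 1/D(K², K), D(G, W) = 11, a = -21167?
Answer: -86246465/454146 ≈ -189.91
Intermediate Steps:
C(K) = 1/11
X = -1/41286 (X = 1/(-21167 - 20119) = 1/(-41286) = -1/41286 ≈ -2.4221e-5)
(C(U(-12, 10)) + X) + N(s) = (1/11 - 1/41286) + (-64 - 126) = 41275/454146 - 190 = -86246465/454146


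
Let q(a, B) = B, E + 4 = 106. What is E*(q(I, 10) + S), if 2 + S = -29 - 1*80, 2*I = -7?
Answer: -10302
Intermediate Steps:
E = 102 (E = -4 + 106 = 102)
I = -7/2 (I = (½)*(-7) = -7/2 ≈ -3.5000)
S = -111 (S = -2 + (-29 - 1*80) = -2 + (-29 - 80) = -2 - 109 = -111)
E*(q(I, 10) + S) = 102*(10 - 111) = 102*(-101) = -10302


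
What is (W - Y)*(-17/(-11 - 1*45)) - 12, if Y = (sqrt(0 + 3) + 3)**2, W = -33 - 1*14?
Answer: -1675/56 - 51*sqrt(3)/28 ≈ -33.066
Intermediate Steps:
W = -47 (W = -33 - 14 = -47)
Y = (3 + sqrt(3))**2 (Y = (sqrt(3) + 3)**2 = (3 + sqrt(3))**2 ≈ 22.392)
(W - Y)*(-17/(-11 - 1*45)) - 12 = (-47 - (3 + sqrt(3))**2)*(-17/(-11 - 1*45)) - 12 = (-47 - (3 + sqrt(3))**2)*(-17/(-11 - 45)) - 12 = (-47 - (3 + sqrt(3))**2)*(-17/(-56)) - 12 = (-47 - (3 + sqrt(3))**2)*(-17*(-1/56)) - 12 = (-47 - (3 + sqrt(3))**2)*(17/56) - 12 = (-799/56 - 17*(3 + sqrt(3))**2/56) - 12 = -1471/56 - 17*(3 + sqrt(3))**2/56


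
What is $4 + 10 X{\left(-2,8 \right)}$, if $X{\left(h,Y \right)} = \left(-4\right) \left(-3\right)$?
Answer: $124$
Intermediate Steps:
$X{\left(h,Y \right)} = 12$
$4 + 10 X{\left(-2,8 \right)} = 4 + 10 \cdot 12 = 4 + 120 = 124$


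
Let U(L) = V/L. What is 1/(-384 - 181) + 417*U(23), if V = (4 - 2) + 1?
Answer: 706792/12995 ≈ 54.390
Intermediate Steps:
V = 3 (V = 2 + 1 = 3)
U(L) = 3/L
1/(-384 - 181) + 417*U(23) = 1/(-384 - 181) + 417*(3/23) = 1/(-565) + 417*(3*(1/23)) = -1/565 + 417*(3/23) = -1/565 + 1251/23 = 706792/12995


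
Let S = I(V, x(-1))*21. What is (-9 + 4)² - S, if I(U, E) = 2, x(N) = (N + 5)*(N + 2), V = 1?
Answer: -17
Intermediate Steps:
x(N) = (2 + N)*(5 + N) (x(N) = (5 + N)*(2 + N) = (2 + N)*(5 + N))
S = 42 (S = 2*21 = 42)
(-9 + 4)² - S = (-9 + 4)² - 1*42 = (-5)² - 42 = 25 - 42 = -17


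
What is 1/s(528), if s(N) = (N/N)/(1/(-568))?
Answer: -1/568 ≈ -0.0017606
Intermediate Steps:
s(N) = -568 (s(N) = 1/(-1/568) = 1*(-568) = -568)
1/s(528) = 1/(-568) = -1/568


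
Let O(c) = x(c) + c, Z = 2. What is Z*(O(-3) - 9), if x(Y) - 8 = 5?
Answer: 2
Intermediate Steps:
x(Y) = 13 (x(Y) = 8 + 5 = 13)
O(c) = 13 + c
Z*(O(-3) - 9) = 2*((13 - 3) - 9) = 2*(10 - 9) = 2*1 = 2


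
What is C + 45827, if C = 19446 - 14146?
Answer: 51127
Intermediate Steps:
C = 5300
C + 45827 = 5300 + 45827 = 51127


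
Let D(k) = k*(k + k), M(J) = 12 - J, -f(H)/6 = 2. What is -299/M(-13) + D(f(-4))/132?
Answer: -2689/275 ≈ -9.7782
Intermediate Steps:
f(H) = -12 (f(H) = -6*2 = -12)
D(k) = 2*k**2 (D(k) = k*(2*k) = 2*k**2)
-299/M(-13) + D(f(-4))/132 = -299/(12 - 1*(-13)) + (2*(-12)**2)/132 = -299/(12 + 13) + (2*144)*(1/132) = -299/25 + 288*(1/132) = -299*1/25 + 24/11 = -299/25 + 24/11 = -2689/275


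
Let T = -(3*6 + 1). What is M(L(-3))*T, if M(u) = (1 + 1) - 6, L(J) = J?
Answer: 76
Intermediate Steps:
M(u) = -4 (M(u) = 2 - 6 = -4)
T = -19 (T = -(18 + 1) = -1*19 = -19)
M(L(-3))*T = -4*(-19) = 76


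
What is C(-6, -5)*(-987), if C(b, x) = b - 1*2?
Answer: 7896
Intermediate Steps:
C(b, x) = -2 + b (C(b, x) = b - 2 = -2 + b)
C(-6, -5)*(-987) = (-2 - 6)*(-987) = -8*(-987) = 7896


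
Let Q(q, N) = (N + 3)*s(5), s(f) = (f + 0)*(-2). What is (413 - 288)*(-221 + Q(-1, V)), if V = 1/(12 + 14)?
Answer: -408500/13 ≈ -31423.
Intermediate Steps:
s(f) = -2*f (s(f) = f*(-2) = -2*f)
V = 1/26 ≈ 0.038462
Q(q, N) = -30 - 10*N (Q(q, N) = (N + 3)*(-2*5) = (3 + N)*(-10) = -30 - 10*N)
(413 - 288)*(-221 + Q(-1, V)) = (413 - 288)*(-221 + (-30 - 10*1/26)) = 125*(-221 + (-30 - 5/13)) = 125*(-221 - 395/13) = 125*(-3268/13) = -408500/13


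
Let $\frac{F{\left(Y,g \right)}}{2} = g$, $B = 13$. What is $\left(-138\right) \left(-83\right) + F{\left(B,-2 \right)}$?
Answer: $11450$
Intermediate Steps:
$F{\left(Y,g \right)} = 2 g$
$\left(-138\right) \left(-83\right) + F{\left(B,-2 \right)} = \left(-138\right) \left(-83\right) + 2 \left(-2\right) = 11454 - 4 = 11450$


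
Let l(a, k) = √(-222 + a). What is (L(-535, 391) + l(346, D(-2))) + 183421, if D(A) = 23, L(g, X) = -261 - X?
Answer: 182769 + 2*√31 ≈ 1.8278e+5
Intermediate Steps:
(L(-535, 391) + l(346, D(-2))) + 183421 = ((-261 - 1*391) + √(-222 + 346)) + 183421 = ((-261 - 391) + √124) + 183421 = (-652 + 2*√31) + 183421 = 182769 + 2*√31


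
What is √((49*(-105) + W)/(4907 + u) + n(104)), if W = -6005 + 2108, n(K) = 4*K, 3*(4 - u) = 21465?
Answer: √485554/34 ≈ 20.495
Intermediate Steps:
u = -7151 (u = 4 - ⅓*21465 = 4 - 7155 = -7151)
W = -3897
√((49*(-105) + W)/(4907 + u) + n(104)) = √((49*(-105) - 3897)/(4907 - 7151) + 4*104) = √((-5145 - 3897)/(-2244) + 416) = √(-9042*(-1/2244) + 416) = √(137/34 + 416) = √(14281/34) = √485554/34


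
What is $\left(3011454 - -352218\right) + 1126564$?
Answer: $4490236$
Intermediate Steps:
$\left(3011454 - -352218\right) + 1126564 = \left(3011454 + 352218\right) + 1126564 = 3363672 + 1126564 = 4490236$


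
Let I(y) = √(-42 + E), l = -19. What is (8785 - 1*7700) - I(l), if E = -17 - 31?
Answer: 1085 - 3*I*√10 ≈ 1085.0 - 9.4868*I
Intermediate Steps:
E = -48
I(y) = 3*I*√10 (I(y) = √(-42 - 48) = √(-90) = 3*I*√10)
(8785 - 1*7700) - I(l) = (8785 - 1*7700) - 3*I*√10 = (8785 - 7700) - 3*I*√10 = 1085 - 3*I*√10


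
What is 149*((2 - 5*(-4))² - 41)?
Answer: 66007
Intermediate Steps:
149*((2 - 5*(-4))² - 41) = 149*((2 + 20)² - 41) = 149*(22² - 41) = 149*(484 - 41) = 149*443 = 66007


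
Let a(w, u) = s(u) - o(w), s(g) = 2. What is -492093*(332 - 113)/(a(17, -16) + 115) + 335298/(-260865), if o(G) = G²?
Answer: 9370979128733/14956260 ≈ 6.2656e+5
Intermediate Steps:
a(w, u) = 2 - w²
-492093*(332 - 113)/(a(17, -16) + 115) + 335298/(-260865) = -492093*(332 - 113)/((2 - 1*17²) + 115) + 335298/(-260865) = -492093*219/((2 - 1*289) + 115) + 335298*(-1/260865) = -492093*219/((2 - 289) + 115) - 111766/86955 = -492093*219/(-287 + 115) - 111766/86955 = -492093/((1/219)*(-172)) - 111766/86955 = -492093/(-172/219) - 111766/86955 = -492093*(-219/172) - 111766/86955 = 107768367/172 - 111766/86955 = 9370979128733/14956260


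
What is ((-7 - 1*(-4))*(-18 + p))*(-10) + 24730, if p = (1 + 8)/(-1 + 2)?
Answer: 24460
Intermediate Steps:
p = 9 (p = 9/1 = 9*1 = 9)
((-7 - 1*(-4))*(-18 + p))*(-10) + 24730 = ((-7 - 1*(-4))*(-18 + 9))*(-10) + 24730 = ((-7 + 4)*(-9))*(-10) + 24730 = -3*(-9)*(-10) + 24730 = 27*(-10) + 24730 = -270 + 24730 = 24460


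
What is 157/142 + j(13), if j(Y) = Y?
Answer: 2003/142 ≈ 14.106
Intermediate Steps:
157/142 + j(13) = 157/142 + 13 = 2003/142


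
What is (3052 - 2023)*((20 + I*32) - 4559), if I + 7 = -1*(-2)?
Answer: -4835271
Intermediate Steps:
I = -5 (I = -7 - 1*(-2) = -7 + 2 = -5)
(3052 - 2023)*((20 + I*32) - 4559) = (3052 - 2023)*((20 - 5*32) - 4559) = 1029*((20 - 160) - 4559) = 1029*(-140 - 4559) = 1029*(-4699) = -4835271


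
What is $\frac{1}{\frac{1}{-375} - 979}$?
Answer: $- \frac{375}{367126} \approx -0.0010214$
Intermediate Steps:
$\frac{1}{\frac{1}{-375} - 979} = \frac{1}{- \frac{1}{375} - 979} = \frac{1}{- \frac{367126}{375}} = - \frac{375}{367126}$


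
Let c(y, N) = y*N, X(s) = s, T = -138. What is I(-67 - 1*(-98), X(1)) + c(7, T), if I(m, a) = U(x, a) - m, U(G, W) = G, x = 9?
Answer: -988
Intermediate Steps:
I(m, a) = 9 - m
c(y, N) = N*y
I(-67 - 1*(-98), X(1)) + c(7, T) = (9 - (-67 - 1*(-98))) - 138*7 = (9 - (-67 + 98)) - 966 = (9 - 1*31) - 966 = (9 - 31) - 966 = -22 - 966 = -988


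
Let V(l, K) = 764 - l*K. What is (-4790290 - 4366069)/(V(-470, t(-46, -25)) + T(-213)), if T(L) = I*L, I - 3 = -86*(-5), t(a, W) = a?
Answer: 9156359/113085 ≈ 80.969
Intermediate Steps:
I = 433 (I = 3 - 86*(-5) = 3 + 430 = 433)
V(l, K) = 764 - K*l
T(L) = 433*L
(-4790290 - 4366069)/(V(-470, t(-46, -25)) + T(-213)) = (-4790290 - 4366069)/((764 - 1*(-46)*(-470)) + 433*(-213)) = -9156359/((764 - 21620) - 92229) = -9156359/(-20856 - 92229) = -9156359/(-113085) = -9156359*(-1/113085) = 9156359/113085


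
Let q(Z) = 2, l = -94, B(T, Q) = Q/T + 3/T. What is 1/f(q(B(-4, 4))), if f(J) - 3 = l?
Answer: -1/91 ≈ -0.010989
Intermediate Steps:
B(T, Q) = 3/T + Q/T
f(J) = -91 (f(J) = 3 - 94 = -91)
1/f(q(B(-4, 4))) = 1/(-91) = -1/91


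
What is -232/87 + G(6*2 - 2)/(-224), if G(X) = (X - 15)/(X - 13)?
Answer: -599/224 ≈ -2.6741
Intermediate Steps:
G(X) = (-15 + X)/(-13 + X)
-232/87 + G(6*2 - 2)/(-224) = -232/87 + ((-15 + (6*2 - 2))/(-13 + (6*2 - 2)))/(-224) = -232*1/87 + ((-15 + (12 - 2))/(-13 + (12 - 2)))*(-1/224) = -8/3 + ((-15 + 10)/(-13 + 10))*(-1/224) = -8/3 + (-5/(-3))*(-1/224) = -8/3 - ⅓*(-5)*(-1/224) = -8/3 + (5/3)*(-1/224) = -8/3 - 5/672 = -599/224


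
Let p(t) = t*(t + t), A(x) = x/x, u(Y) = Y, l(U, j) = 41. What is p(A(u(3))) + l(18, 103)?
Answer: 43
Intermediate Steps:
A(x) = 1
p(t) = 2*t² (p(t) = t*(2*t) = 2*t²)
p(A(u(3))) + l(18, 103) = 2*1² + 41 = 2*1 + 41 = 2 + 41 = 43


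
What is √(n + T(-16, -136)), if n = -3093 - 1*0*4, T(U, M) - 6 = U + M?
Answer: I*√3239 ≈ 56.912*I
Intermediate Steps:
T(U, M) = 6 + M + U (T(U, M) = 6 + (U + M) = 6 + (M + U) = 6 + M + U)
n = -3093 (n = -3093 - 0*4 = -3093 - 1*0 = -3093 + 0 = -3093)
√(n + T(-16, -136)) = √(-3093 + (6 - 136 - 16)) = √(-3093 - 146) = √(-3239) = I*√3239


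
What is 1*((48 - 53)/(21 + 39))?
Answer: -1/12 ≈ -0.083333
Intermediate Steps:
1*((48 - 53)/(21 + 39)) = 1*(-5/60) = 1*(-5*1/60) = 1*(-1/12) = -1/12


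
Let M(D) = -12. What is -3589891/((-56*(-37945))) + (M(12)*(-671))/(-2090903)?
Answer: -7523223717413/4443001602760 ≈ -1.6933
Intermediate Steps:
-3589891/((-56*(-37945))) + (M(12)*(-671))/(-2090903) = -3589891/((-56*(-37945))) - 12*(-671)/(-2090903) = -3589891/2124920 + 8052*(-1/2090903) = -3589891*1/2124920 - 8052/2090903 = -3589891/2124920 - 8052/2090903 = -7523223717413/4443001602760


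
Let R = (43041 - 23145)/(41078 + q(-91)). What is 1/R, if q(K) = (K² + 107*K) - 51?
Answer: 39571/19896 ≈ 1.9889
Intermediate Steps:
q(K) = -51 + K² + 107*K
R = 19896/39571 (R = (43041 - 23145)/(41078 + (-51 + (-91)² + 107*(-91))) = 19896/(41078 + (-51 + 8281 - 9737)) = 19896/(41078 - 1507) = 19896/39571 ≈ 0.50279)
1/R = 1/(19896/39571) = 39571/19896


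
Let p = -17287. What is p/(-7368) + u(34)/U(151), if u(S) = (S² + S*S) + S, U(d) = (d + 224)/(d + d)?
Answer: 1742217227/921000 ≈ 1891.7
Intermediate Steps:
U(d) = (224 + d)/(2*d) (U(d) = (224 + d)/((2*d)) = (224 + d)*(1/(2*d)) = (224 + d)/(2*d))
u(S) = S + 2*S² (u(S) = (S² + S²) + S = 2*S² + S = S + 2*S²)
p/(-7368) + u(34)/U(151) = -17287/(-7368) + (34*(1 + 2*34))/(((½)*(224 + 151)/151)) = -17287*(-1/7368) + (34*(1 + 68))/(((½)*(1/151)*375)) = 17287/7368 + (34*69)/(375/302) = 17287/7368 + 2346*(302/375) = 17287/7368 + 236164/125 = 1742217227/921000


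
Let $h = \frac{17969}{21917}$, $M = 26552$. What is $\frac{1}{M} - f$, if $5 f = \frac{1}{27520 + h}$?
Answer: $\frac{347704123}{11439622126120} \approx 3.0395 \cdot 10^{-5}$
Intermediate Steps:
$h = \frac{2567}{3131}$ ($h = 17969 \cdot \frac{1}{21917} = \frac{2567}{3131} \approx 0.81987$)
$f = \frac{3131}{430838435}$ ($f = \frac{1}{5 \left(27520 + \frac{2567}{3131}\right)} = \frac{1}{5 \cdot \frac{86167687}{3131}} = \frac{1}{5} \cdot \frac{3131}{86167687} = \frac{3131}{430838435} \approx 7.2672 \cdot 10^{-6}$)
$\frac{1}{M} - f = \frac{1}{26552} - \frac{3131}{430838435} = \frac{347704123}{11439622126120}$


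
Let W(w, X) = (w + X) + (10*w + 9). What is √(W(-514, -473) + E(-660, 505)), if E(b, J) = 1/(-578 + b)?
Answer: 3*I*√1041857470/1238 ≈ 78.218*I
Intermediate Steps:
W(w, X) = 9 + X + 11*w (W(w, X) = (X + w) + (9 + 10*w) = 9 + X + 11*w)
√(W(-514, -473) + E(-660, 505)) = √((9 - 473 + 11*(-514)) + 1/(-578 - 660)) = √((9 - 473 - 5654) + 1/(-1238)) = √(-6118 - 1/1238) = √(-7574085/1238) = 3*I*√1041857470/1238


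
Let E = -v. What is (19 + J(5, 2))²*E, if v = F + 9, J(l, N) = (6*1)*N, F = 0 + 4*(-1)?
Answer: -4805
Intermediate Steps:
F = -4 (F = 0 - 4 = -4)
J(l, N) = 6*N
v = 5 (v = -4 + 9 = 5)
E = -5 (E = -1*5 = -5)
(19 + J(5, 2))²*E = (19 + 6*2)²*(-5) = (19 + 12)²*(-5) = 31²*(-5) = 961*(-5) = -4805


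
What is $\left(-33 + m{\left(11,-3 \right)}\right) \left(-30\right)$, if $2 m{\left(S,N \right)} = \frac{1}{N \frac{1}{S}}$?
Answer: $1045$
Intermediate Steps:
$m{\left(S,N \right)} = \frac{S}{2 N}$ ($m{\left(S,N \right)} = \frac{1}{2 \frac{N}{S}} = \frac{S \frac{1}{N}}{2} = \frac{S}{2 N}$)
$\left(-33 + m{\left(11,-3 \right)}\right) \left(-30\right) = \left(-33 + \frac{1}{2} \cdot 11 \frac{1}{-3}\right) \left(-30\right) = \left(-33 + \frac{1}{2} \cdot 11 \left(- \frac{1}{3}\right)\right) \left(-30\right) = \left(-33 - \frac{11}{6}\right) \left(-30\right) = \left(- \frac{209}{6}\right) \left(-30\right) = 1045$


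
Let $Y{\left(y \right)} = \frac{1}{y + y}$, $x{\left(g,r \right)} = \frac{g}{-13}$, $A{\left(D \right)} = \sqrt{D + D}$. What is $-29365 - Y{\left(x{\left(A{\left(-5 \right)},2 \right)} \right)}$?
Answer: $-29365 - \frac{13 i \sqrt{10}}{20} \approx -29365.0 - 2.0555 i$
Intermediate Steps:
$A{\left(D \right)} = \sqrt{2} \sqrt{D}$ ($A{\left(D \right)} = \sqrt{2 D} = \sqrt{2} \sqrt{D}$)
$x{\left(g,r \right)} = - \frac{g}{13}$ ($x{\left(g,r \right)} = g \left(- \frac{1}{13}\right) = - \frac{g}{13}$)
$Y{\left(y \right)} = \frac{1}{2 y}$
$-29365 - Y{\left(x{\left(A{\left(-5 \right)},2 \right)} \right)} = -29365 - \frac{1}{2 \left(- \frac{\sqrt{2} \sqrt{-5}}{13}\right)} = -29365 - \frac{1}{2 \left(- \frac{\sqrt{2} i \sqrt{5}}{13}\right)} = -29365 - \frac{1}{2 \left(- \frac{i \sqrt{10}}{13}\right)} = -29365 - \frac{\frac{13}{10} i \sqrt{10}}{2} = -29365 - \frac{13 i \sqrt{10}}{20}$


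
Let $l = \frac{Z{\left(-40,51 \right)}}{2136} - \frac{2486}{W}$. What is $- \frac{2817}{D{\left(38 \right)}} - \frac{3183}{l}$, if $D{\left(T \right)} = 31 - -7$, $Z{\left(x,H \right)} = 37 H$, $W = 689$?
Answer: $\frac{55570816005}{50792738} \approx 1094.1$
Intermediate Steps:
$D{\left(T \right)} = 38$ ($D{\left(T \right)} = 31 + 7 = 38$)
$l = - \frac{1336651}{490568}$ ($l = \frac{37 \cdot 51}{2136} - \frac{2486}{689} = 1887 \cdot \frac{1}{2136} - \frac{2486}{689} = \frac{629}{712} - \frac{2486}{689} = - \frac{1336651}{490568} \approx -2.7247$)
$- \frac{2817}{D{\left(38 \right)}} - \frac{3183}{l} = - \frac{2817}{38} - \frac{3183}{- \frac{1336651}{490568}} = \left(-2817\right) \frac{1}{38} - - \frac{1561477944}{1336651} = - \frac{2817}{38} + \frac{1561477944}{1336651} = \frac{55570816005}{50792738}$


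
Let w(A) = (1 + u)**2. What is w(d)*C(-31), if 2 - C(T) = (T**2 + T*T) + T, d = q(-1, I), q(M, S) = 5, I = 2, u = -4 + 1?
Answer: -7556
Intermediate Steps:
u = -3
d = 5
C(T) = 2 - T - 2*T**2 (C(T) = 2 - ((T**2 + T*T) + T) = 2 - ((T**2 + T**2) + T) = 2 - (2*T**2 + T) = 2 - (T + 2*T**2) = 2 + (-T - 2*T**2) = 2 - T - 2*T**2)
w(A) = 4 (w(A) = (1 - 3)**2 = (-2)**2 = 4)
w(d)*C(-31) = 4*(2 - 1*(-31) - 2*(-31)**2) = 4*(2 + 31 - 2*961) = 4*(2 + 31 - 1922) = 4*(-1889) = -7556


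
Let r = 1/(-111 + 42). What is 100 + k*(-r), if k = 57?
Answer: 2319/23 ≈ 100.83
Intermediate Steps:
r = -1/69 (r = 1/(-69) = -1/69 ≈ -0.014493)
100 + k*(-r) = 100 + 57*(-1*(-1/69)) = 100 + 57*(1/69) = 100 + 19/23 = 2319/23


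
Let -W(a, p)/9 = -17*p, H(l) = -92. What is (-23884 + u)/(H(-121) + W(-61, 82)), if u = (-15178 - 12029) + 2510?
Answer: -3737/958 ≈ -3.9008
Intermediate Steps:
u = -24697 (u = -27207 + 2510 = -24697)
W(a, p) = 153*p (W(a, p) = -(-153)*p = 153*p)
(-23884 + u)/(H(-121) + W(-61, 82)) = (-23884 - 24697)/(-92 + 153*82) = -48581/(-92 + 12546) = -48581/12454 = -48581*1/12454 = -3737/958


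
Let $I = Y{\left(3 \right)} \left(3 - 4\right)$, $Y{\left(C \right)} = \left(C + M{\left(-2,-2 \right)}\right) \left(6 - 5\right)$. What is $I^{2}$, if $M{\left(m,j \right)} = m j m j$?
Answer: $361$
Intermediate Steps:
$M{\left(m,j \right)} = j^{2} m^{2}$ ($M{\left(m,j \right)} = j m j m = j^{2} m^{2}$)
$Y{\left(C \right)} = 16 + C$ ($Y{\left(C \right)} = \left(C + \left(-2\right)^{2} \left(-2\right)^{2}\right) \left(6 - 5\right) = \left(C + 4 \cdot 4\right) 1 = \left(C + 16\right) 1 = \left(16 + C\right) 1 = 16 + C$)
$I = -19$ ($I = \left(16 + 3\right) \left(3 - 4\right) = 19 \left(-1\right) = -19$)
$I^{2} = \left(-19\right)^{2} = 361$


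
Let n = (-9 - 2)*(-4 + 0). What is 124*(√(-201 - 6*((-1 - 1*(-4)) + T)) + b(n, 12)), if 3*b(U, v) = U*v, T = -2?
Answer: 21824 + 372*I*√23 ≈ 21824.0 + 1784.0*I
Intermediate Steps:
n = 44 (n = -11*(-4) = 44)
b(U, v) = U*v/3 (b(U, v) = (U*v)/3 = U*v/3)
124*(√(-201 - 6*((-1 - 1*(-4)) + T)) + b(n, 12)) = 124*(√(-201 - 6*((-1 - 1*(-4)) - 2)) + (⅓)*44*12) = 124*(√(-201 - 6*((-1 + 4) - 2)) + 176) = 124*(√(-201 - 6*(3 - 2)) + 176) = 124*(√(-201 - 6*1) + 176) = 124*(√(-201 - 6) + 176) = 124*(√(-207) + 176) = 124*(3*I*√23 + 176) = 124*(176 + 3*I*√23) = 21824 + 372*I*√23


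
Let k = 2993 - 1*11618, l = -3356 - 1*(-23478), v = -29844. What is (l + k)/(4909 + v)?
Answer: -11497/24935 ≈ -0.46108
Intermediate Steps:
l = 20122 (l = -3356 + 23478 = 20122)
k = -8625 (k = 2993 - 11618 = -8625)
(l + k)/(4909 + v) = (20122 - 8625)/(4909 - 29844) = 11497/(-24935) = 11497*(-1/24935) = -11497/24935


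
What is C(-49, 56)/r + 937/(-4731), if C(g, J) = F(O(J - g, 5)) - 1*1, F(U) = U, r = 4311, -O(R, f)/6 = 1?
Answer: -1357508/6798447 ≈ -0.19968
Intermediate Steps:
O(R, f) = -6 (O(R, f) = -6*1 = -6)
C(g, J) = -7 (C(g, J) = -6 - 1*1 = -6 - 1 = -7)
C(-49, 56)/r + 937/(-4731) = -7/4311 + 937/(-4731) = -7*1/4311 + 937*(-1/4731) = -7/4311 - 937/4731 = -1357508/6798447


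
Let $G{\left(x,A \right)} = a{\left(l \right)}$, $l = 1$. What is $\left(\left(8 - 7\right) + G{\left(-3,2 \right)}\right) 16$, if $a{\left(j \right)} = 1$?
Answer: $32$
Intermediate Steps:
$G{\left(x,A \right)} = 1$
$\left(\left(8 - 7\right) + G{\left(-3,2 \right)}\right) 16 = \left(\left(8 - 7\right) + 1\right) 16 = \left(1 + 1\right) 16 = 2 \cdot 16 = 32$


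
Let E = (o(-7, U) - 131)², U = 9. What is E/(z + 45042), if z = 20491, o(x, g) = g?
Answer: 14884/65533 ≈ 0.22712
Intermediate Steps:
E = 14884 (E = (9 - 131)² = (-122)² = 14884)
E/(z + 45042) = 14884/(20491 + 45042) = 14884/65533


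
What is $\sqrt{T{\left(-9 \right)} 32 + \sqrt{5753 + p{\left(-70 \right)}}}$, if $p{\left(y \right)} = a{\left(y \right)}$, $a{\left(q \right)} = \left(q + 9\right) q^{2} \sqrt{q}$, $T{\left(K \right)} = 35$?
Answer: $\sqrt{1120 + \sqrt{5753 - 298900 i \sqrt{70}}} \approx 48.693 - 11.469 i$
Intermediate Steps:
$a{\left(q \right)} = q^{\frac{5}{2}} \left(9 + q\right)$ ($a{\left(q \right)} = \left(9 + q\right) q^{2} \sqrt{q} = q^{2} \left(9 + q\right) \sqrt{q} = q^{\frac{5}{2}} \left(9 + q\right)$)
$p{\left(y \right)} = y^{\frac{5}{2}} \left(9 + y\right)$
$\sqrt{T{\left(-9 \right)} 32 + \sqrt{5753 + p{\left(-70 \right)}}} = \sqrt{35 \cdot 32 + \sqrt{5753 + \left(-70\right)^{\frac{5}{2}} \left(9 - 70\right)}} = \sqrt{1120 + \sqrt{5753 + 4900 i \sqrt{70} \left(-61\right)}} = \sqrt{1120 + \sqrt{5753 - 298900 i \sqrt{70}}}$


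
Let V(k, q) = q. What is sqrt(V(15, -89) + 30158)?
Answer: 3*sqrt(3341) ≈ 173.40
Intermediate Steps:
sqrt(V(15, -89) + 30158) = sqrt(-89 + 30158) = sqrt(30069) = 3*sqrt(3341)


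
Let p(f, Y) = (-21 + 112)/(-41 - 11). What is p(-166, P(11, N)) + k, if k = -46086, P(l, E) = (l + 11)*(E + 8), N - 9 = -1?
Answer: -184351/4 ≈ -46088.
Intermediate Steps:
N = 8 (N = 9 - 1 = 8)
P(l, E) = (8 + E)*(11 + l) (P(l, E) = (11 + l)*(8 + E) = (8 + E)*(11 + l))
p(f, Y) = -7/4 (p(f, Y) = 91/(-52) = 91*(-1/52) = -7/4)
p(-166, P(11, N)) + k = -7/4 - 46086 = -184351/4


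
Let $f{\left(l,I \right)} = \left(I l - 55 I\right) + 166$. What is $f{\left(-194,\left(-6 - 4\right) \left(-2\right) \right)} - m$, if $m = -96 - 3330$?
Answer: $-1388$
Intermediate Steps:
$f{\left(l,I \right)} = 166 - 55 I + I l$ ($f{\left(l,I \right)} = \left(- 55 I + I l\right) + 166 = 166 - 55 I + I l$)
$m = -3426$ ($m = -96 - 3330 = -3426$)
$f{\left(-194,\left(-6 - 4\right) \left(-2\right) \right)} - m = \left(166 - 55 \left(-6 - 4\right) \left(-2\right) + \left(-6 - 4\right) \left(-2\right) \left(-194\right)\right) - -3426 = \left(166 - 55 \left(\left(-10\right) \left(-2\right)\right) + \left(-10\right) \left(-2\right) \left(-194\right)\right) + 3426 = \left(166 - 1100 + 20 \left(-194\right)\right) + 3426 = \left(166 - 1100 - 3880\right) + 3426 = -4814 + 3426 = -1388$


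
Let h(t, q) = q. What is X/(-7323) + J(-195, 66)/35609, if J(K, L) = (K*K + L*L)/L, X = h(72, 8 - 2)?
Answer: 32917211/1912274518 ≈ 0.017214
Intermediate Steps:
X = 6 (X = 8 - 2 = 6)
J(K, L) = (K**2 + L**2)/L
X/(-7323) + J(-195, 66)/35609 = 6/(-7323) + (66 + (-195)**2/66)/35609 = 6*(-1/7323) + (66 + 38025*(1/66))*(1/35609) = -2/2441 + (66 + 12675/22)*(1/35609) = -2/2441 + (14127/22)*(1/35609) = -2/2441 + 14127/783398 = 32917211/1912274518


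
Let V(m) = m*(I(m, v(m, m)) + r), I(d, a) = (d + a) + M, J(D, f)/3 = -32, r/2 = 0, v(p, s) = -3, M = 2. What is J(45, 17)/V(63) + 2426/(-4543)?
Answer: -236002/422499 ≈ -0.55859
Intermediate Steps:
r = 0 (r = 2*0 = 0)
J(D, f) = -96 (J(D, f) = 3*(-32) = -96)
I(d, a) = 2 + a + d (I(d, a) = (d + a) + 2 = (a + d) + 2 = 2 + a + d)
V(m) = m*(-1 + m) (V(m) = m*((2 - 3 + m) + 0) = m*((-1 + m) + 0) = m*(-1 + m))
J(45, 17)/V(63) + 2426/(-4543) = -96*1/(63*(-1 + 63)) + 2426/(-4543) = -96/(63*62) + 2426*(-1/4543) = -96/3906 - 2426/4543 = -96*1/3906 - 2426/4543 = -16/651 - 2426/4543 = -236002/422499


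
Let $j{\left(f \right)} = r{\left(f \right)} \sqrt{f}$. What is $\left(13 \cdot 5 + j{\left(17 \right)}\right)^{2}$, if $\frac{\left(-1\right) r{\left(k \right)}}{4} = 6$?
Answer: $14017 - 3120 \sqrt{17} \approx 1152.9$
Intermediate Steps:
$r{\left(k \right)} = -24$ ($r{\left(k \right)} = \left(-4\right) 6 = -24$)
$j{\left(f \right)} = - 24 \sqrt{f}$
$\left(13 \cdot 5 + j{\left(17 \right)}\right)^{2} = \left(13 \cdot 5 - 24 \sqrt{17}\right)^{2} = \left(65 - 24 \sqrt{17}\right)^{2}$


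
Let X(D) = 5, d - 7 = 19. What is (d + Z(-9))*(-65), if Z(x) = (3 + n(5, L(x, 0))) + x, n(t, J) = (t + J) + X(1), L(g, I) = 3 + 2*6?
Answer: -2925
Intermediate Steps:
d = 26 (d = 7 + 19 = 26)
L(g, I) = 15 (L(g, I) = 3 + 12 = 15)
n(t, J) = 5 + J + t (n(t, J) = (t + J) + 5 = (J + t) + 5 = 5 + J + t)
Z(x) = 28 + x (Z(x) = (3 + (5 + 15 + 5)) + x = (3 + 25) + x = 28 + x)
(d + Z(-9))*(-65) = (26 + (28 - 9))*(-65) = (26 + 19)*(-65) = 45*(-65) = -2925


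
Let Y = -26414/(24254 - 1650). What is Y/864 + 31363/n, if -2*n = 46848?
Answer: -1596702071/1191321216 ≈ -1.3403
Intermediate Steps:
n = -23424 (n = -1/2*46848 = -23424)
Y = -13207/11302 (Y = -26414/22604 = -26414*1/22604 = -13207/11302 ≈ -1.1686)
Y/864 + 31363/n = -13207/11302/864 + 31363/(-23424) = -13207/11302*1/864 + 31363*(-1/23424) = -13207/9764928 - 31363/23424 = -1596702071/1191321216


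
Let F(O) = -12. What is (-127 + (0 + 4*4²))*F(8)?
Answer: 756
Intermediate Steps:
(-127 + (0 + 4*4²))*F(8) = (-127 + (0 + 4*4²))*(-12) = (-127 + (0 + 4*16))*(-12) = (-127 + (0 + 64))*(-12) = (-127 + 64)*(-12) = -63*(-12) = 756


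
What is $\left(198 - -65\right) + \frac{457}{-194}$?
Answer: $\frac{50565}{194} \approx 260.64$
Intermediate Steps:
$\left(198 - -65\right) + \frac{457}{-194} = \left(198 + 65\right) + 457 \left(- \frac{1}{194}\right) = 263 - \frac{457}{194} = \frac{50565}{194}$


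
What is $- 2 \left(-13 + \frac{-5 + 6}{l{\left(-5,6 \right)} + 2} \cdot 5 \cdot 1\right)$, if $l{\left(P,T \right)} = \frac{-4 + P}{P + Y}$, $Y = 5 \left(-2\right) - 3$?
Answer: $22$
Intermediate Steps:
$Y = -13$ ($Y = -10 - 3 = -13$)
$l{\left(P,T \right)} = \frac{-4 + P}{-13 + P}$ ($l{\left(P,T \right)} = \frac{-4 + P}{P - 13} = \frac{-4 + P}{-13 + P}$)
$- 2 \left(-13 + \frac{-5 + 6}{l{\left(-5,6 \right)} + 2} \cdot 5 \cdot 1\right) = - 2 \left(-13 + \frac{-5 + 6}{\frac{-4 - 5}{-13 - 5} + 2} \cdot 5 \cdot 1\right) = - 2 \left(-13 + 1 \frac{1}{\frac{1}{-18} \left(-9\right) + 2} \cdot 5 \cdot 1\right) = - 2 \left(-13 + 1 \frac{1}{\left(- \frac{1}{18}\right) \left(-9\right) + 2} \cdot 5 \cdot 1\right) = - 2 \left(-13 + 1 \frac{1}{\frac{1}{2} + 2} \cdot 5 \cdot 1\right) = - 2 \left(-13 + 1 \frac{1}{\frac{5}{2}} \cdot 5 \cdot 1\right) = - 2 \left(-13 + 1 \cdot \frac{2}{5} \cdot 5 \cdot 1\right) = - 2 \left(-13 + \frac{2}{5} \cdot 5 \cdot 1\right) = - 2 \left(-13 + 2 \cdot 1\right) = - 2 \left(-13 + 2\right) = \left(-2\right) \left(-11\right) = 22$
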